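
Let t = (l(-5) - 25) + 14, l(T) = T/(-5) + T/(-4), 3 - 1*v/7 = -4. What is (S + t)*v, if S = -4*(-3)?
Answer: 637/4 ≈ 159.25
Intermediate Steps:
v = 49 (v = 21 - 7*(-4) = 21 + 28 = 49)
l(T) = -9*T/20 (l(T) = T*(-⅕) + T*(-¼) = -T/5 - T/4 = -9*T/20)
S = 12
t = -35/4 (t = (-9/20*(-5) - 25) + 14 = (9/4 - 25) + 14 = -91/4 + 14 = -35/4 ≈ -8.7500)
(S + t)*v = (12 - 35/4)*49 = (13/4)*49 = 637/4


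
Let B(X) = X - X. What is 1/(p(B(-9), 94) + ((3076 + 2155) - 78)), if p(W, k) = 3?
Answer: 1/5156 ≈ 0.00019395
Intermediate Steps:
B(X) = 0
1/(p(B(-9), 94) + ((3076 + 2155) - 78)) = 1/(3 + ((3076 + 2155) - 78)) = 1/(3 + (5231 - 78)) = 1/(3 + 5153) = 1/5156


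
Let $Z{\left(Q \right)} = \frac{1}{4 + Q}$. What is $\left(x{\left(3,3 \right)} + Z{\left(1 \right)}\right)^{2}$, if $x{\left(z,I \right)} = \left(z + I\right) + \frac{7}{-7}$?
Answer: $\frac{676}{25} \approx 27.04$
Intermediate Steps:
$x{\left(z,I \right)} = -1 + I + z$ ($x{\left(z,I \right)} = \left(I + z\right) + 7 \left(- \frac{1}{7}\right) = \left(I + z\right) - 1 = -1 + I + z$)
$\left(x{\left(3,3 \right)} + Z{\left(1 \right)}\right)^{2} = \left(\left(-1 + 3 + 3\right) + \frac{1}{4 + 1}\right)^{2} = \left(5 + \frac{1}{5}\right)^{2} = \left(\frac{26}{5}\right)^{2} = \frac{676}{25}$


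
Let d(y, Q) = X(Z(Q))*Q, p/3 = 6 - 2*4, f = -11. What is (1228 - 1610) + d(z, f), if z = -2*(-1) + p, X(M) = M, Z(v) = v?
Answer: -261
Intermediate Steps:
p = -6 (p = 3*(6 - 2*4) = 3*(6 - 8) = 3*(-2) = -6)
z = -4 (z = -2*(-1) - 6 = 2 - 6 = -4)
d(y, Q) = Q² (d(y, Q) = Q*Q = Q²)
(1228 - 1610) + d(z, f) = (1228 - 1610) + (-11)² = -382 + 121 = -261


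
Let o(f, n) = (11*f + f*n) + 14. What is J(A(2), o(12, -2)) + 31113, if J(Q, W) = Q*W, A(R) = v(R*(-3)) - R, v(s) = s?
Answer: 30137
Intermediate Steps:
o(f, n) = 14 + 11*f + f*n
A(R) = -4*R (A(R) = R*(-3) - R = -3*R - R = -4*R)
J(A(2), o(12, -2)) + 31113 = (-4*2)*(14 + 11*12 + 12*(-2)) + 31113 = -8*(14 + 132 - 24) + 31113 = -8*122 + 31113 = -976 + 31113 = 30137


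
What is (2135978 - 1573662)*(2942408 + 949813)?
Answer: 2188658143836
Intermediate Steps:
(2135978 - 1573662)*(2942408 + 949813) = 562316*3892221 = 2188658143836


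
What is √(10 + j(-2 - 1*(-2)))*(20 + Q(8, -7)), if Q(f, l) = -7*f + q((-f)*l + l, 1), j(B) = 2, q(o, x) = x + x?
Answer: -68*√3 ≈ -117.78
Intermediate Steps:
q(o, x) = 2*x
Q(f, l) = 2 - 7*f (Q(f, l) = -7*f + 2*1 = -7*f + 2 = 2 - 7*f)
√(10 + j(-2 - 1*(-2)))*(20 + Q(8, -7)) = √(10 + 2)*(20 + (2 - 7*8)) = √12*(20 + (2 - 56)) = (2*√3)*(20 - 54) = (2*√3)*(-34) = -68*√3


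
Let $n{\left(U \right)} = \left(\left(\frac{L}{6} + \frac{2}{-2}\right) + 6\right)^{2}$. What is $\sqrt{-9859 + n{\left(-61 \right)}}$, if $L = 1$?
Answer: $\frac{i \sqrt{353963}}{6} \approx 99.158 i$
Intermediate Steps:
$n{\left(U \right)} = \frac{961}{36}$ ($n{\left(U \right)} = \left(\left(1 \cdot \frac{1}{6} + \frac{2}{-2}\right) + 6\right)^{2} = \left(\left(1 \cdot \frac{1}{6} + 2 \left(- \frac{1}{2}\right)\right) + 6\right)^{2} = \left(\left(\frac{1}{6} - 1\right) + 6\right)^{2} = \left(- \frac{5}{6} + 6\right)^{2} = \left(\frac{31}{6}\right)^{2} = \frac{961}{36}$)
$\sqrt{-9859 + n{\left(-61 \right)}} = \sqrt{-9859 + \frac{961}{36}} = \sqrt{- \frac{353963}{36}} = \frac{i \sqrt{353963}}{6}$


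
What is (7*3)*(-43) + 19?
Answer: -884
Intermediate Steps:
(7*3)*(-43) + 19 = 21*(-43) + 19 = -903 + 19 = -884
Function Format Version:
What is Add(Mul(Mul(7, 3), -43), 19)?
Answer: -884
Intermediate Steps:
Add(Mul(Mul(7, 3), -43), 19) = Add(Mul(21, -43), 19) = Add(-903, 19) = -884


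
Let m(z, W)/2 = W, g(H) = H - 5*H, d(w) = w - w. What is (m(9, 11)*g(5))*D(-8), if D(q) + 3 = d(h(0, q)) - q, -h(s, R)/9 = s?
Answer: -2200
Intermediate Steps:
h(s, R) = -9*s
d(w) = 0
g(H) = -4*H
D(q) = -3 - q (D(q) = -3 + (0 - q) = -3 - q)
m(z, W) = 2*W
(m(9, 11)*g(5))*D(-8) = ((2*11)*(-4*5))*(-3 - 1*(-8)) = (22*(-20))*(-3 + 8) = -440*5 = -2200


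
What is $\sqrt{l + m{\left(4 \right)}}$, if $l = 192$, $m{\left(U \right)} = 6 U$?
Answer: $6 \sqrt{6} \approx 14.697$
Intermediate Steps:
$\sqrt{l + m{\left(4 \right)}} = \sqrt{192 + 6 \cdot 4} = \sqrt{192 + 24} = \sqrt{216} = 6 \sqrt{6}$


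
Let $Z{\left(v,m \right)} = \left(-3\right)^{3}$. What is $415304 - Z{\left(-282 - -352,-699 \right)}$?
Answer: $415331$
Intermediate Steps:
$Z{\left(v,m \right)} = -27$
$415304 - Z{\left(-282 - -352,-699 \right)} = 415304 - -27 = 415304 + 27 = 415331$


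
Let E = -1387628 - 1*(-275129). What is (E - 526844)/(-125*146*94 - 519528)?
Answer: 1639343/2235028 ≈ 0.73348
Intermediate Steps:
E = -1112499 (E = -1387628 + 275129 = -1112499)
(E - 526844)/(-125*146*94 - 519528) = (-1112499 - 526844)/(-125*146*94 - 519528) = -1639343/(-18250*94 - 519528) = -1639343/(-1715500 - 519528) = -1639343/(-2235028) = -1639343*(-1/2235028) = 1639343/2235028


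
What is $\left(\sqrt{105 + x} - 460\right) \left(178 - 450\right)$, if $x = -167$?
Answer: $125120 - 272 i \sqrt{62} \approx 1.2512 \cdot 10^{5} - 2141.7 i$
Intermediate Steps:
$\left(\sqrt{105 + x} - 460\right) \left(178 - 450\right) = \left(\sqrt{105 - 167} - 460\right) \left(178 - 450\right) = \left(\sqrt{-62} - 460\right) \left(-272\right) = \left(i \sqrt{62} - 460\right) \left(-272\right) = \left(-460 + i \sqrt{62}\right) \left(-272\right) = 125120 - 272 i \sqrt{62}$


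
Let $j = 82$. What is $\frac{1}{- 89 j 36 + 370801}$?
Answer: $\frac{1}{108073} \approx 9.253 \cdot 10^{-6}$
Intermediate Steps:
$\frac{1}{- 89 j 36 + 370801} = \frac{1}{\left(-89\right) 82 \cdot 36 + 370801} = \frac{1}{\left(-7298\right) 36 + 370801} = \frac{1}{-262728 + 370801} = \frac{1}{108073}$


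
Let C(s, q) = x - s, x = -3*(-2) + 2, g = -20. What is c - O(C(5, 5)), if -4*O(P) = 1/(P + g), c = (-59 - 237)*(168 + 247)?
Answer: -8353121/68 ≈ -1.2284e+5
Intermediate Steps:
c = -122840 (c = -296*415 = -122840)
x = 8 (x = 6 + 2 = 8)
C(s, q) = 8 - s
O(P) = -1/(4*(-20 + P)) (O(P) = -1/(4*(P - 20)) = -1/(4*(-20 + P)))
c - O(C(5, 5)) = -122840 - (-1)/(-80 + 4*(8 - 1*5)) = -122840 - (-1)/(-80 + 4*(8 - 5)) = -122840 - (-1)/(-80 + 4*3) = -122840 - (-1)/(-80 + 12) = -122840 - (-1)/(-68) = -122840 - (-1)*(-1)/68 = -122840 - 1*1/68 = -122840 - 1/68 = -8353121/68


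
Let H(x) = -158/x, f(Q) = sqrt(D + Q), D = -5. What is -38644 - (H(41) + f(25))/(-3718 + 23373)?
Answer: -31141460462/805855 - 2*sqrt(5)/19655 ≈ -38644.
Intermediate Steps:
f(Q) = sqrt(-5 + Q)
-38644 - (H(41) + f(25))/(-3718 + 23373) = -38644 - (-158/41 + sqrt(-5 + 25))/(-3718 + 23373) = -38644 - (-158*1/41 + sqrt(20))/19655 = -38644 - (-158/41 + 2*sqrt(5))/19655 = -38644 - (-158/805855 + 2*sqrt(5)/19655) = -38644 + (158/805855 - 2*sqrt(5)/19655) = -31141460462/805855 - 2*sqrt(5)/19655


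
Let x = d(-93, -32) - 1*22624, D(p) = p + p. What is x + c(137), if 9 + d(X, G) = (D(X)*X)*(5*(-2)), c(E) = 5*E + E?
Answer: -194791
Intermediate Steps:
D(p) = 2*p
c(E) = 6*E
d(X, G) = -9 - 20*X**2 (d(X, G) = -9 + ((2*X)*X)*(5*(-2)) = -9 + (2*X**2)*(-10) = -9 - 20*X**2)
x = -195613 (x = (-9 - 20*(-93)**2) - 1*22624 = (-9 - 20*8649) - 22624 = (-9 - 172980) - 22624 = -172989 - 22624 = -195613)
x + c(137) = -195613 + 6*137 = -195613 + 822 = -194791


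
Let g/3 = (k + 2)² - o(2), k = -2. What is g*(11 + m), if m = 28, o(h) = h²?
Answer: -468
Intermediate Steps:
g = -12 (g = 3*((-2 + 2)² - 1*2²) = 3*(0² - 1*4) = 3*(0 - 4) = 3*(-4) = -12)
g*(11 + m) = -12*(11 + 28) = -12*39 = -468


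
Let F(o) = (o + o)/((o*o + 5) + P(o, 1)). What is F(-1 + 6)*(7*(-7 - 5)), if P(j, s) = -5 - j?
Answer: -42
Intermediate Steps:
F(o) = 2*o/(o² - o) (F(o) = (o + o)/((o*o + 5) + (-5 - o)) = (2*o)/((o² + 5) + (-5 - o)) = (2*o)/((5 + o²) + (-5 - o)) = (2*o)/(o² - o) = 2*o/(o² - o))
F(-1 + 6)*(7*(-7 - 5)) = (2/(-1 + (-1 + 6)))*(7*(-7 - 5)) = (2/(-1 + 5))*(7*(-12)) = (2/4)*(-84) = (2*(¼))*(-84) = (½)*(-84) = -42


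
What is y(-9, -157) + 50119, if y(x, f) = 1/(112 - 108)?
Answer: 200477/4 ≈ 50119.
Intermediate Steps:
y(x, f) = ¼ (y(x, f) = 1/4 = ¼)
y(-9, -157) + 50119 = ¼ + 50119 = 200477/4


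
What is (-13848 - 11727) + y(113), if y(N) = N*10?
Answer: -24445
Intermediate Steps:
y(N) = 10*N
(-13848 - 11727) + y(113) = (-13848 - 11727) + 10*113 = -25575 + 1130 = -24445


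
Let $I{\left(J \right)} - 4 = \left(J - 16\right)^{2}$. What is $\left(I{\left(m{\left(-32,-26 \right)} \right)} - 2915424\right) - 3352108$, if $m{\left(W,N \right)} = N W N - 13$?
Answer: $462931393$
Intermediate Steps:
$m{\left(W,N \right)} = -13 + W N^{2}$ ($m{\left(W,N \right)} = W N^{2} - 13 = -13 + W N^{2}$)
$I{\left(J \right)} = 4 + \left(-16 + J\right)^{2}$ ($I{\left(J \right)} = 4 + \left(J - 16\right)^{2} = 4 + \left(-16 + J\right)^{2}$)
$\left(I{\left(m{\left(-32,-26 \right)} \right)} - 2915424\right) - 3352108 = \left(\left(4 + \left(-16 - \left(13 + 32 \left(-26\right)^{2}\right)\right)^{2}\right) - 2915424\right) - 3352108 = \left(\left(4 + \left(-16 - 21645\right)^{2}\right) - 2915424\right) - 3352108 = \left(\left(4 + \left(-21661\right)^{2}\right) - 2915424\right) - 3352108 = \left(\left(4 + 469198921\right) - 2915424\right) - 3352108 = \left(469198925 - 2915424\right) - 3352108 = 466283501 - 3352108 = 462931393$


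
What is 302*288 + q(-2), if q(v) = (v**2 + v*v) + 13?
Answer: 86997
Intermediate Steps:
q(v) = 13 + 2*v**2 (q(v) = (v**2 + v**2) + 13 = 2*v**2 + 13 = 13 + 2*v**2)
302*288 + q(-2) = 302*288 + (13 + 2*(-2)**2) = 86976 + (13 + 2*4) = 86976 + (13 + 8) = 86976 + 21 = 86997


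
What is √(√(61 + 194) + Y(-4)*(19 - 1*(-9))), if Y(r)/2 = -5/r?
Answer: √(70 + √255) ≈ 9.2719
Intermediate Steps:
Y(r) = -10/r (Y(r) = 2*(-5/r) = -10/r)
√(√(61 + 194) + Y(-4)*(19 - 1*(-9))) = √(√(61 + 194) + (-10/(-4))*(19 - 1*(-9))) = √(√255 + (-10*(-¼))*(19 + 9)) = √(√255 + (5/2)*28) = √(√255 + 70) = √(70 + √255)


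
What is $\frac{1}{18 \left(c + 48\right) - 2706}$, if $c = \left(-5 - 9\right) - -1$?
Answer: $- \frac{1}{2076} \approx -0.0004817$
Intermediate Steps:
$c = -13$ ($c = -14 + 1 = -13$)
$\frac{1}{18 \left(c + 48\right) - 2706} = \frac{1}{18 \left(-13 + 48\right) - 2706} = \frac{1}{18 \cdot 35 - 2706} = \frac{1}{630 - 2706} = \frac{1}{-2076} = - \frac{1}{2076}$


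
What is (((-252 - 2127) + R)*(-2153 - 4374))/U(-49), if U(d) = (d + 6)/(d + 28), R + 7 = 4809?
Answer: -332113341/43 ≈ -7.7236e+6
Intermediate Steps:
R = 4802 (R = -7 + 4809 = 4802)
U(d) = (6 + d)/(28 + d)
(((-252 - 2127) + R)*(-2153 - 4374))/U(-49) = (((-252 - 2127) + 4802)*(-2153 - 4374))/(((6 - 49)/(28 - 49))) = ((-2379 + 4802)*(-6527))/((-43/(-21))) = (2423*(-6527))/((-1/21*(-43))) = -15814921/43/21 = -15814921*21/43 = -332113341/43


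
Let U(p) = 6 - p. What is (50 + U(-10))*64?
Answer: 4224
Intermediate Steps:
(50 + U(-10))*64 = (50 + (6 - 1*(-10)))*64 = (50 + (6 + 10))*64 = (50 + 16)*64 = 66*64 = 4224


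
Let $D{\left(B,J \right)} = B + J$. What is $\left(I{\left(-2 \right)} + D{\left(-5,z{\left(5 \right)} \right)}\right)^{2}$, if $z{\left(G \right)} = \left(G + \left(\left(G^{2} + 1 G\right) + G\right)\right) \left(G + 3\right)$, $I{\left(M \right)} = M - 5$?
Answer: $94864$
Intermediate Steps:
$I{\left(M \right)} = -5 + M$
$z{\left(G \right)} = \left(3 + G\right) \left(G^{2} + 3 G\right)$ ($z{\left(G \right)} = \left(G + \left(\left(G^{2} + G\right) + G\right)\right) \left(3 + G\right) = \left(G + \left(\left(G + G^{2}\right) + G\right)\right) \left(3 + G\right) = \left(G + \left(G^{2} + 2 G\right)\right) \left(3 + G\right) = \left(G^{2} + 3 G\right) \left(3 + G\right) = \left(3 + G\right) \left(G^{2} + 3 G\right)$)
$\left(I{\left(-2 \right)} + D{\left(-5,z{\left(5 \right)} \right)}\right)^{2} = \left(\left(-5 - 2\right) - \left(5 - 5 \left(9 + 5^{2} + 6 \cdot 5\right)\right)\right)^{2} = \left(-7 - \left(5 - 5 \left(9 + 25 + 30\right)\right)\right)^{2} = \left(-7 + \left(-5 + 5 \cdot 64\right)\right)^{2} = \left(-7 + \left(-5 + 320\right)\right)^{2} = \left(-7 + 315\right)^{2} = 308^{2} = 94864$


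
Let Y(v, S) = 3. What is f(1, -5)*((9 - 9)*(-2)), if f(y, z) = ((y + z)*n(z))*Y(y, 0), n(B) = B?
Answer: 0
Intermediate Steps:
f(y, z) = 3*z*(y + z) (f(y, z) = ((y + z)*z)*3 = (z*(y + z))*3 = 3*z*(y + z))
f(1, -5)*((9 - 9)*(-2)) = (3*(-5)*(1 - 5))*((9 - 9)*(-2)) = (3*(-5)*(-4))*(0*(-2)) = 60*0 = 0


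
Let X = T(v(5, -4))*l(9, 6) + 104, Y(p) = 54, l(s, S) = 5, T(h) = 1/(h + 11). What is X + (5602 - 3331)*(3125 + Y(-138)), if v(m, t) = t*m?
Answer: 64976512/9 ≈ 7.2196e+6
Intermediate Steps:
v(m, t) = m*t
T(h) = 1/(11 + h)
X = 931/9 (X = 5/(11 + 5*(-4)) + 104 = 5/(11 - 20) + 104 = 5/(-9) + 104 = -⅑*5 + 104 = -5/9 + 104 = 931/9 ≈ 103.44)
X + (5602 - 3331)*(3125 + Y(-138)) = 931/9 + (5602 - 3331)*(3125 + 54) = 931/9 + 2271*3179 = 931/9 + 7219509 = 64976512/9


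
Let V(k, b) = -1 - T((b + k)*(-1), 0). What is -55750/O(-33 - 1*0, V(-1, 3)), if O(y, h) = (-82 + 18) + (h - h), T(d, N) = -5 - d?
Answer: 27875/32 ≈ 871.09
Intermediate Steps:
V(k, b) = 4 - b - k (V(k, b) = -1 - (-5 - (b + k)*(-1)) = -1 - (-5 - (-b - k)) = -1 - (-5 + (b + k)) = -1 - (-5 + b + k) = -1 + (5 - b - k) = 4 - b - k)
O(y, h) = -64 (O(y, h) = -64 + 0 = -64)
-55750/O(-33 - 1*0, V(-1, 3)) = -55750/(-64) = -55750*(-1/64) = 27875/32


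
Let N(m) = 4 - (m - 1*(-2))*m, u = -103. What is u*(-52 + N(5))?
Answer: 8549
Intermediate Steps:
N(m) = 4 - m*(2 + m) (N(m) = 4 - (m + 2)*m = 4 - (2 + m)*m = 4 - m*(2 + m))
u*(-52 + N(5)) = -103*(-52 + (4 - 1*5**2 - 2*5)) = -103*(-52 + (4 - 1*25 - 10)) = -103*(-52 + (4 - 25 - 10)) = -103*(-52 - 31) = -103*(-83) = 8549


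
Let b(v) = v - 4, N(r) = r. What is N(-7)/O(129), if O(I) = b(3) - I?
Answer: 7/130 ≈ 0.053846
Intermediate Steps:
b(v) = -4 + v
O(I) = -1 - I (O(I) = (-4 + 3) - I = -1 - I)
N(-7)/O(129) = -7/(-1 - 1*129) = -7/(-1 - 129) = -7/(-130) = -7*(-1/130) = 7/130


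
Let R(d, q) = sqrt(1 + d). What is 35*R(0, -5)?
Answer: 35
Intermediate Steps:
35*R(0, -5) = 35*sqrt(1 + 0) = 35*sqrt(1) = 35*1 = 35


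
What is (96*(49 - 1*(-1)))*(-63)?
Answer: -302400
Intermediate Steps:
(96*(49 - 1*(-1)))*(-63) = (96*(49 + 1))*(-63) = (96*50)*(-63) = 4800*(-63) = -302400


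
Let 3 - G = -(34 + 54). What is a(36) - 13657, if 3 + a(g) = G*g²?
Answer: 104276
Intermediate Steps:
G = 91 (G = 3 - (-1)*(34 + 54) = 3 - (-1)*88 = 3 - 1*(-88) = 3 + 88 = 91)
a(g) = -3 + 91*g²
a(36) - 13657 = (-3 + 91*36²) - 13657 = (-3 + 91*1296) - 13657 = (-3 + 117936) - 13657 = 117933 - 13657 = 104276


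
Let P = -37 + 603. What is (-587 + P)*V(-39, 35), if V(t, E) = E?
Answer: -735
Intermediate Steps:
P = 566
(-587 + P)*V(-39, 35) = (-587 + 566)*35 = -21*35 = -735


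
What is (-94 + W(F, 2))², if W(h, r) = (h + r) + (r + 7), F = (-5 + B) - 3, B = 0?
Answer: 8281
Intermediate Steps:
F = -8 (F = (-5 + 0) - 3 = -5 - 3 = -8)
W(h, r) = 7 + h + 2*r (W(h, r) = (h + r) + (7 + r) = 7 + h + 2*r)
(-94 + W(F, 2))² = (-94 + (7 - 8 + 2*2))² = (-94 + (7 - 8 + 4))² = (-94 + 3)² = (-91)² = 8281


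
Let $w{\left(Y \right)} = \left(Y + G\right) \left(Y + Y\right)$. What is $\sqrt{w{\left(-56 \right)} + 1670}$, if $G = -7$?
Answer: $\sqrt{8726} \approx 93.413$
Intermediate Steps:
$w{\left(Y \right)} = 2 Y \left(-7 + Y\right)$ ($w{\left(Y \right)} = \left(Y - 7\right) \left(Y + Y\right) = \left(-7 + Y\right) 2 Y = 2 Y \left(-7 + Y\right)$)
$\sqrt{w{\left(-56 \right)} + 1670} = \sqrt{2 \left(-56\right) \left(-7 - 56\right) + 1670} = \sqrt{2 \left(-56\right) \left(-63\right) + 1670} = \sqrt{7056 + 1670} = \sqrt{8726}$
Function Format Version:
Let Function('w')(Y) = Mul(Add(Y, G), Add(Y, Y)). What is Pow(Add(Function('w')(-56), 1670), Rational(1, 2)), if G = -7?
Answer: Pow(8726, Rational(1, 2)) ≈ 93.413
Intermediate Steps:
Function('w')(Y) = Mul(2, Y, Add(-7, Y)) (Function('w')(Y) = Mul(Add(Y, -7), Add(Y, Y)) = Mul(Add(-7, Y), Mul(2, Y)) = Mul(2, Y, Add(-7, Y)))
Pow(Add(Function('w')(-56), 1670), Rational(1, 2)) = Pow(Add(Mul(2, -56, Add(-7, -56)), 1670), Rational(1, 2)) = Pow(Add(Mul(2, -56, -63), 1670), Rational(1, 2)) = Pow(Add(7056, 1670), Rational(1, 2)) = Pow(8726, Rational(1, 2))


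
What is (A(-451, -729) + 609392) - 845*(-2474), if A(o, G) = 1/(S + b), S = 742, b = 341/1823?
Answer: 3653013367277/1353007 ≈ 2.6999e+6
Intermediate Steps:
b = 341/1823 (b = 341*(1/1823) = 341/1823 ≈ 0.18705)
A(o, G) = 1823/1353007 (A(o, G) = 1/(742 + 341/1823) = 1/(1353007/1823) = 1823/1353007)
(A(-451, -729) + 609392) - 845*(-2474) = (1823/1353007 + 609392) - 845*(-2474) = 824511643567/1353007 + 2090530 = 3653013367277/1353007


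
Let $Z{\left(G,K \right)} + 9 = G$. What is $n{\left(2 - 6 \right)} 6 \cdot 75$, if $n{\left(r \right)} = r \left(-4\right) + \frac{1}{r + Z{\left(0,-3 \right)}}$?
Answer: $\frac{93150}{13} \approx 7165.4$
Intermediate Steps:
$Z{\left(G,K \right)} = -9 + G$
$n{\left(r \right)} = \frac{1}{-9 + r} - 4 r$ ($n{\left(r \right)} = r \left(-4\right) + \frac{1}{r + \left(-9 + 0\right)} = - 4 r + \frac{1}{r - 9} = - 4 r + \frac{1}{-9 + r} = \frac{1}{-9 + r} - 4 r$)
$n{\left(2 - 6 \right)} 6 \cdot 75 = \frac{1 - 4 \left(2 - 6\right)^{2} + 36 \left(2 - 6\right)}{-9 + \left(2 - 6\right)} 6 \cdot 75 = \frac{1 - 4 \left(-4\right)^{2} + 36 \left(-4\right)}{-9 - 4} \cdot 450 = \frac{1 - 64 - 144}{-13} \cdot 450 = - \frac{1 - 64 - 144}{13} \cdot 450 = \left(- \frac{1}{13}\right) \left(-207\right) 450 = \frac{207}{13} \cdot 450 = \frac{93150}{13}$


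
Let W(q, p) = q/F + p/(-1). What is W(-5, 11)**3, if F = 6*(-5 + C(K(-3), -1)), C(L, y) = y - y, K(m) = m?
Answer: -274625/216 ≈ -1271.4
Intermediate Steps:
C(L, y) = 0
F = -30 (F = 6*(-5 + 0) = 6*(-5) = -30)
W(q, p) = -p - q/30 (W(q, p) = q/(-30) + p/(-1) = q*(-1/30) + p*(-1) = -q/30 - p = -p - q/30)
W(-5, 11)**3 = (-1*11 - 1/30*(-5))**3 = (-11 + 1/6)**3 = (-65/6)**3 = -274625/216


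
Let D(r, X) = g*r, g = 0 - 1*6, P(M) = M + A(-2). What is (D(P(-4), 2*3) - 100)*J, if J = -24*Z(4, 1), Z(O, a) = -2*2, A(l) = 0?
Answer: -7296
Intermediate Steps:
Z(O, a) = -4
P(M) = M (P(M) = M + 0 = M)
g = -6 (g = 0 - 6 = -6)
J = 96 (J = -24*(-4) = 96)
D(r, X) = -6*r
(D(P(-4), 2*3) - 100)*J = (-6*(-4) - 100)*96 = (24 - 100)*96 = -76*96 = -7296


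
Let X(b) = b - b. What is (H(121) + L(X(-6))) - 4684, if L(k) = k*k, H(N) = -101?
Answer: -4785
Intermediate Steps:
X(b) = 0
L(k) = k**2
(H(121) + L(X(-6))) - 4684 = (-101 + 0**2) - 4684 = (-101 + 0) - 4684 = -101 - 4684 = -4785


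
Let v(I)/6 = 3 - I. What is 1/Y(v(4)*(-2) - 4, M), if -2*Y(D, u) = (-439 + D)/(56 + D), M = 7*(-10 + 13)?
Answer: 128/431 ≈ 0.29698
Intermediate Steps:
v(I) = 18 - 6*I (v(I) = 6*(3 - I) = 18 - 6*I)
M = 21 (M = 7*3 = 21)
Y(D, u) = -(-439 + D)/(2*(56 + D))
1/Y(v(4)*(-2) - 4, M) = 1/((439 - ((18 - 6*4)*(-2) - 4))/(2*(56 + ((18 - 6*4)*(-2) - 4)))) = 1/((439 - ((18 - 24)*(-2) - 4))/(2*(56 + ((18 - 24)*(-2) - 4)))) = 1/((439 - (-6*(-2) - 4))/(2*(56 + (-6*(-2) - 4)))) = 1/((439 - (12 - 4))/(2*(56 + (12 - 4)))) = 1/((439 - 1*8)/(2*(56 + 8))) = 1/((½)*(439 - 8)/64) = 1/((½)*(1/64)*431) = 1/(431/128) = 128/431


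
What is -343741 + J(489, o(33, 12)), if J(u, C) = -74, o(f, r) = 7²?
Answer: -343815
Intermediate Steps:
o(f, r) = 49
-343741 + J(489, o(33, 12)) = -343741 - 74 = -343815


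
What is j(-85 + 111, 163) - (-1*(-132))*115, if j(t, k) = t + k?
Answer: -14991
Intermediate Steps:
j(t, k) = k + t
j(-85 + 111, 163) - (-1*(-132))*115 = (163 + (-85 + 111)) - (-1*(-132))*115 = (163 + 26) - 132*115 = 189 - 1*15180 = 189 - 15180 = -14991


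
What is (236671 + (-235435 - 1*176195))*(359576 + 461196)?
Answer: -143601448348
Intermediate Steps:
(236671 + (-235435 - 1*176195))*(359576 + 461196) = (236671 + (-235435 - 176195))*820772 = (236671 - 411630)*820772 = -174959*820772 = -143601448348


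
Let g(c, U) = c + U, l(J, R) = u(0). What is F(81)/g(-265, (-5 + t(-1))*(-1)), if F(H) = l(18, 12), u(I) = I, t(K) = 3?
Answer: 0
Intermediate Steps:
l(J, R) = 0
g(c, U) = U + c
F(H) = 0
F(81)/g(-265, (-5 + t(-1))*(-1)) = 0/((-5 + 3)*(-1) - 265) = 0/(-2*(-1) - 265) = 0/(2 - 265) = 0/(-263) = 0*(-1/263) = 0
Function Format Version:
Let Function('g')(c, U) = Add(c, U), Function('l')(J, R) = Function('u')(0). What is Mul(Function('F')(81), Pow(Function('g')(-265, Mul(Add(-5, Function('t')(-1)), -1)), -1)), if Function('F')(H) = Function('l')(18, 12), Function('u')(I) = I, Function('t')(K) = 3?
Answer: 0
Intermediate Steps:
Function('l')(J, R) = 0
Function('g')(c, U) = Add(U, c)
Function('F')(H) = 0
Mul(Function('F')(81), Pow(Function('g')(-265, Mul(Add(-5, Function('t')(-1)), -1)), -1)) = Mul(0, Pow(Add(Mul(Add(-5, 3), -1), -265), -1)) = Mul(0, Pow(Add(Mul(-2, -1), -265), -1)) = Mul(0, Pow(Add(2, -265), -1)) = Mul(0, Pow(-263, -1)) = Mul(0, Rational(-1, 263)) = 0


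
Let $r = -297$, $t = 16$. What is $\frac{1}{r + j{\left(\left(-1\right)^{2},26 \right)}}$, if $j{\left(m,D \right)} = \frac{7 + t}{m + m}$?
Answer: $- \frac{2}{571} \approx -0.0035026$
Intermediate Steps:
$j{\left(m,D \right)} = \frac{23}{2 m}$ ($j{\left(m,D \right)} = \frac{7 + 16}{m + m} = \frac{23}{2 m}$)
$\frac{1}{r + j{\left(\left(-1\right)^{2},26 \right)}} = \frac{1}{-297 + \frac{23}{2 \left(-1\right)^{2}}} = \frac{1}{-297 + \frac{23}{2 \cdot 1}} = \frac{1}{-297 + \frac{23}{2} \cdot 1} = \frac{1}{-297 + \frac{23}{2}} = \frac{1}{- \frac{571}{2}} = - \frac{2}{571}$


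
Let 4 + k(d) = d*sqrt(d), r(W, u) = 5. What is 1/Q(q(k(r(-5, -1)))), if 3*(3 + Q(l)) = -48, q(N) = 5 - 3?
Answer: -1/19 ≈ -0.052632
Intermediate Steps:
k(d) = -4 + d**(3/2) (k(d) = -4 + d*sqrt(d) = -4 + d**(3/2))
q(N) = 2
Q(l) = -19 (Q(l) = -3 + (1/3)*(-48) = -3 - 16 = -19)
1/Q(q(k(r(-5, -1)))) = 1/(-19) = -1/19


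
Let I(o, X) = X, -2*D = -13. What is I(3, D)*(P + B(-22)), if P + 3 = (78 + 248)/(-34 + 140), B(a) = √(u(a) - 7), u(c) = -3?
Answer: 26/53 + 13*I*√10/2 ≈ 0.49057 + 20.555*I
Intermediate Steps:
D = 13/2 (D = -½*(-13) = 13/2 ≈ 6.5000)
B(a) = I*√10 (B(a) = √(-3 - 7) = √(-10) = I*√10)
P = 4/53 (P = -3 + (78 + 248)/(-34 + 140) = -3 + 326/106 = -3 + 326*(1/106) = -3 + 163/53 = 4/53 ≈ 0.075472)
I(3, D)*(P + B(-22)) = 13*(4/53 + I*√10)/2 = 26/53 + 13*I*√10/2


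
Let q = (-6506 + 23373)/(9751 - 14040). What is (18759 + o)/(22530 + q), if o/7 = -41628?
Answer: -1169340093/96614303 ≈ -12.103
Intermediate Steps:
o = -291396 (o = 7*(-41628) = -291396)
q = -16867/4289 (q = 16867/(-4289) = 16867*(-1/4289) = -16867/4289 ≈ -3.9326)
(18759 + o)/(22530 + q) = (18759 - 291396)/(22530 - 16867/4289) = -272637/96614303/4289 = -272637*4289/96614303 = -1169340093/96614303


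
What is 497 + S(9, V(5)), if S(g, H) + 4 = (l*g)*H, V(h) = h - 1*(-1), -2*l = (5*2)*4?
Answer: -587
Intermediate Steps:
l = -20 (l = -5*2*4/2 = -5*4 = -½*40 = -20)
V(h) = 1 + h (V(h) = h + 1 = 1 + h)
S(g, H) = -4 - 20*H*g (S(g, H) = -4 + (-20*g)*H = -4 - 20*H*g)
497 + S(9, V(5)) = 497 + (-4 - 20*(1 + 5)*9) = 497 + (-4 - 20*6*9) = 497 + (-4 - 1080) = 497 - 1084 = -587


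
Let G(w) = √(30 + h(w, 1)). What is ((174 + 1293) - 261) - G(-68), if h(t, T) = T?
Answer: 1206 - √31 ≈ 1200.4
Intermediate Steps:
G(w) = √31 (G(w) = √(30 + 1) = √31)
((174 + 1293) - 261) - G(-68) = ((174 + 1293) - 261) - √31 = (1467 - 261) - √31 = 1206 - √31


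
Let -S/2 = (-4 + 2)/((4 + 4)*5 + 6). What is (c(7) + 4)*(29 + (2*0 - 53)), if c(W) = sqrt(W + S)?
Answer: -96 - 24*sqrt(3749)/23 ≈ -159.89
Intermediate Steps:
S = 2/23 (S = -2*(-4 + 2)/((4 + 4)*5 + 6) = -(-4)/(8*5 + 6) = -(-4)/(40 + 6) = -(-4)/46 = -2*(-1/23) = 2/23 ≈ 0.086957)
c(W) = sqrt(2/23 + W) (c(W) = sqrt(W + 2/23) = sqrt(2/23 + W))
(c(7) + 4)*(29 + (2*0 - 53)) = (sqrt(46 + 529*7)/23 + 4)*(29 + (2*0 - 53)) = (sqrt(46 + 3703)/23 + 4)*(29 + (0 - 53)) = (sqrt(3749)/23 + 4)*(29 - 53) = (4 + sqrt(3749)/23)*(-24) = -96 - 24*sqrt(3749)/23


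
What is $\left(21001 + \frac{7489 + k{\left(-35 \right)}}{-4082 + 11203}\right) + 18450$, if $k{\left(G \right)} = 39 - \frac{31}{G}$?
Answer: $\frac{9832833496}{249235} \approx 39452.0$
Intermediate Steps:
$\left(21001 + \frac{7489 + k{\left(-35 \right)}}{-4082 + 11203}\right) + 18450 = \left(21001 + \frac{7489 + \left(39 - \frac{31}{-35}\right)}{-4082 + 11203}\right) + 18450 = \left(21001 + \frac{7489 + \left(39 - - \frac{31}{35}\right)}{7121}\right) + 18450 = \left(21001 + \left(7489 + \left(39 + \frac{31}{35}\right)\right) \frac{1}{7121}\right) + 18450 = \left(21001 + \left(7489 + \frac{1396}{35}\right) \frac{1}{7121}\right) + 18450 = \left(21001 + \frac{263511}{35} \cdot \frac{1}{7121}\right) + 18450 = \left(21001 + \frac{263511}{249235}\right) + 18450 = \frac{5234447746}{249235} + 18450 = \frac{9832833496}{249235}$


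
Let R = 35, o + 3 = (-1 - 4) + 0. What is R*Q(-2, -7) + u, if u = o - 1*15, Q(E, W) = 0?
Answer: -23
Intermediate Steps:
o = -8 (o = -3 + ((-1 - 4) + 0) = -3 + (-5 + 0) = -3 - 5 = -8)
u = -23 (u = -8 - 1*15 = -8 - 15 = -23)
R*Q(-2, -7) + u = 35*0 - 23 = 0 - 23 = -23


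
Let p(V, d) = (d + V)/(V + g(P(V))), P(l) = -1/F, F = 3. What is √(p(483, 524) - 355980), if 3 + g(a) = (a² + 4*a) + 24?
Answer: I*√291554879097/905 ≈ 596.64*I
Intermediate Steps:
P(l) = -⅓ (P(l) = -1/3 = -1*⅓ = -⅓)
g(a) = 21 + a² + 4*a (g(a) = -3 + ((a² + 4*a) + 24) = -3 + (24 + a² + 4*a) = 21 + a² + 4*a)
p(V, d) = (V + d)/(178/9 + V) (p(V, d) = (d + V)/(V + (21 + (-⅓)² + 4*(-⅓))) = (V + d)/(V + (21 + ⅑ - 4/3)) = (V + d)/(V + 178/9) = (V + d)/(178/9 + V))
√(p(483, 524) - 355980) = √(9*(483 + 524)/(178 + 9*483) - 355980) = √(9*1007/(178 + 4347) - 355980) = √(9*1007/4525 - 355980) = √(9*(1/4525)*1007 - 355980) = √(9063/4525 - 355980) = √(-1610800437/4525) = I*√291554879097/905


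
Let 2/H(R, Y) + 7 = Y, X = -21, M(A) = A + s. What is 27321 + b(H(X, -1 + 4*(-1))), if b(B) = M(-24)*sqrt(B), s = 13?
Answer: 27321 - 11*I*sqrt(6)/6 ≈ 27321.0 - 4.4907*I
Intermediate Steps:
M(A) = 13 + A (M(A) = A + 13 = 13 + A)
H(R, Y) = 2/(-7 + Y)
b(B) = -11*sqrt(B) (b(B) = (13 - 24)*sqrt(B) = -11*sqrt(B))
27321 + b(H(X, -1 + 4*(-1))) = 27321 - 11*sqrt(2)*(I*sqrt(3)/6) = 27321 - 11*I*sqrt(6)/6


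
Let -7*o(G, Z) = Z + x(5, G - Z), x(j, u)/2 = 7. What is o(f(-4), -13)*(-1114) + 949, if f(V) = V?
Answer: 7757/7 ≈ 1108.1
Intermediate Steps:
x(j, u) = 14 (x(j, u) = 2*7 = 14)
o(G, Z) = -2 - Z/7 (o(G, Z) = -(Z + 14)/7 = -(14 + Z)/7 = -2 - Z/7)
o(f(-4), -13)*(-1114) + 949 = (-2 - ⅐*(-13))*(-1114) + 949 = (-2 + 13/7)*(-1114) + 949 = -⅐*(-1114) + 949 = 1114/7 + 949 = 7757/7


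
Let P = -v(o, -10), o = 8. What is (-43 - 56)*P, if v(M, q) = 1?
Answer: 99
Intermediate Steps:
P = -1 (P = -1*1 = -1)
(-43 - 56)*P = (-43 - 56)*(-1) = -99*(-1) = 99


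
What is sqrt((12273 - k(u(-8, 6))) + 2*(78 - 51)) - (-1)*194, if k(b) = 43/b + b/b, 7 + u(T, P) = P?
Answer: 194 + sqrt(12369) ≈ 305.22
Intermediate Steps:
u(T, P) = -7 + P
k(b) = 1 + 43/b (k(b) = 43/b + 1 = 1 + 43/b)
sqrt((12273 - k(u(-8, 6))) + 2*(78 - 51)) - (-1)*194 = sqrt((12273 - (43 + (-7 + 6))/(-7 + 6)) + 2*(78 - 51)) - (-1)*194 = sqrt((12273 - (43 - 1)/(-1)) + 2*27) - 1*(-194) = sqrt((12273 - (-1)*42) + 54) + 194 = sqrt((12273 - 1*(-42)) + 54) + 194 = sqrt((12273 + 42) + 54) + 194 = sqrt(12315 + 54) + 194 = sqrt(12369) + 194 = 194 + sqrt(12369)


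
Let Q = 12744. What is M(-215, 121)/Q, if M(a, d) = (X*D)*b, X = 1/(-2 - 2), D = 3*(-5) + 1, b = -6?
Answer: -7/4248 ≈ -0.0016478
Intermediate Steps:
D = -14 (D = -15 + 1 = -14)
X = -¼ (X = 1/(-4) = -¼ ≈ -0.25000)
M(a, d) = -21 (M(a, d) = -¼*(-14)*(-6) = (7/2)*(-6) = -21)
M(-215, 121)/Q = -21/12744 = -21*1/12744 = -7/4248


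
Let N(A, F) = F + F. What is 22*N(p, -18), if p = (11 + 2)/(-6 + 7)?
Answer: -792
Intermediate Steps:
p = 13 (p = 13/1 = 13*1 = 13)
N(A, F) = 2*F
22*N(p, -18) = 22*(2*(-18)) = 22*(-36) = -792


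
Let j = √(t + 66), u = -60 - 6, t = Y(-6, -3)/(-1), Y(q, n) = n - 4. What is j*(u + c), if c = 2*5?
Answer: -56*√73 ≈ -478.46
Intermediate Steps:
Y(q, n) = -4 + n
t = 7 (t = (-4 - 3)/(-1) = -7*(-1) = 7)
u = -66
j = √73 (j = √(7 + 66) = √73 ≈ 8.5440)
c = 10
j*(u + c) = √73*(-66 + 10) = √73*(-56) = -56*√73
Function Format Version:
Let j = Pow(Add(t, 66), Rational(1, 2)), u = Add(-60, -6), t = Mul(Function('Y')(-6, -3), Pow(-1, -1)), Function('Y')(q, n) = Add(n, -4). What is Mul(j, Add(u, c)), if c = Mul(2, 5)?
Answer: Mul(-56, Pow(73, Rational(1, 2))) ≈ -478.46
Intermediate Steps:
Function('Y')(q, n) = Add(-4, n)
t = 7 (t = Mul(Add(-4, -3), Pow(-1, -1)) = Mul(-7, -1) = 7)
u = -66
j = Pow(73, Rational(1, 2)) (j = Pow(Add(7, 66), Rational(1, 2)) = Pow(73, Rational(1, 2)) ≈ 8.5440)
c = 10
Mul(j, Add(u, c)) = Mul(Pow(73, Rational(1, 2)), Add(-66, 10)) = Mul(Pow(73, Rational(1, 2)), -56) = Mul(-56, Pow(73, Rational(1, 2)))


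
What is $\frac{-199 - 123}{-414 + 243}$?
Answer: $\frac{322}{171} \approx 1.883$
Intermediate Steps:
$\frac{-199 - 123}{-414 + 243} = - \frac{322}{-171} = \left(-322\right) \left(- \frac{1}{171}\right) = \frac{322}{171}$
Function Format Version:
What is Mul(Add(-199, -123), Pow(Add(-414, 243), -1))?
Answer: Rational(322, 171) ≈ 1.8830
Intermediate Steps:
Mul(Add(-199, -123), Pow(Add(-414, 243), -1)) = Mul(-322, Pow(-171, -1)) = Mul(-322, Rational(-1, 171)) = Rational(322, 171)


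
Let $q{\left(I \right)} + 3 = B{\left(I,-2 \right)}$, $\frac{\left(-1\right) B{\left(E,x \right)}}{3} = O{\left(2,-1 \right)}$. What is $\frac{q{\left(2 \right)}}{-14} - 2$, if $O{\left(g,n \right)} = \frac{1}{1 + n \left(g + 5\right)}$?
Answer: $- \frac{51}{28} \approx -1.8214$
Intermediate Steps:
$O{\left(g,n \right)} = \frac{1}{1 + n \left(5 + g\right)}$
$B{\left(E,x \right)} = \frac{1}{2}$ ($B{\left(E,x \right)} = - \frac{3}{1 + 5 \left(-1\right) + 2 \left(-1\right)} = - \frac{3}{1 - 5 - 2} = - \frac{3}{-6} = \left(-3\right) \left(- \frac{1}{6}\right) = \frac{1}{2}$)
$q{\left(I \right)} = - \frac{5}{2}$ ($q{\left(I \right)} = -3 + \frac{1}{2} = - \frac{5}{2}$)
$\frac{q{\left(2 \right)}}{-14} - 2 = - \frac{5}{2 \left(-14\right)} - 2 = \left(- \frac{5}{2}\right) \left(- \frac{1}{14}\right) - 2 = \frac{5}{28} - 2 = - \frac{51}{28}$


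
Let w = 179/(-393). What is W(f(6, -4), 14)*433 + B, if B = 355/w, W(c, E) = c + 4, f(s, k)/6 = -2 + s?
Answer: 2030681/179 ≈ 11345.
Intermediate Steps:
f(s, k) = -12 + 6*s (f(s, k) = 6*(-2 + s) = -12 + 6*s)
w = -179/393 (w = 179*(-1/393) = -179/393 ≈ -0.45547)
W(c, E) = 4 + c
B = -139515/179 (B = 355/(-179/393) = 355*(-393/179) = -139515/179 ≈ -779.41)
W(f(6, -4), 14)*433 + B = (4 + (-12 + 6*6))*433 - 139515/179 = (4 + (-12 + 36))*433 - 139515/179 = (4 + 24)*433 - 139515/179 = 28*433 - 139515/179 = 12124 - 139515/179 = 2030681/179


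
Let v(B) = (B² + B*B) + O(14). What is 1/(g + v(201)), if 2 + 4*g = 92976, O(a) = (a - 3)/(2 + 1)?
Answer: 6/624295 ≈ 9.6108e-6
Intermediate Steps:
O(a) = -1 + a/3 (O(a) = (-3 + a)/3 = (-3 + a)*(⅓) = -1 + a/3)
v(B) = 11/3 + 2*B² (v(B) = (B² + B*B) + (-1 + (⅓)*14) = (B² + B²) + (-1 + 14/3) = 2*B² + 11/3 = 11/3 + 2*B²)
g = 46487/2 (g = -½ + (¼)*92976 = -½ + 23244 = 46487/2 ≈ 23244.)
1/(g + v(201)) = 1/(46487/2 + (11/3 + 2*201²)) = 1/(46487/2 + (11/3 + 2*40401)) = 1/(46487/2 + (11/3 + 80802)) = 1/(46487/2 + 242417/3) = 1/(624295/6) = 6/624295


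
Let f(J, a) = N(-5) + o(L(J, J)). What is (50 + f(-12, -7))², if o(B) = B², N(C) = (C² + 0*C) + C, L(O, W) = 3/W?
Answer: 1256641/256 ≈ 4908.8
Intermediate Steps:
N(C) = C + C² (N(C) = (C² + 0) + C = C² + C = C + C²)
f(J, a) = 20 + 9/J² (f(J, a) = -5*(1 - 5) + (3/J)² = -5*(-4) + 9/J² = 20 + 9/J²)
(50 + f(-12, -7))² = (50 + (20 + 9/(-12)²))² = (50 + (20 + 9*(1/144)))² = (50 + (20 + 1/16))² = (50 + 321/16)² = (1121/16)² = 1256641/256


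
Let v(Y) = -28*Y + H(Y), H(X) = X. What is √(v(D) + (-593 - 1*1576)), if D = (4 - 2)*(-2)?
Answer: 3*I*√229 ≈ 45.398*I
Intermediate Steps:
D = -4 (D = 2*(-2) = -4)
v(Y) = -27*Y (v(Y) = -28*Y + Y = -27*Y)
√(v(D) + (-593 - 1*1576)) = √(-27*(-4) + (-593 - 1*1576)) = √(108 + (-593 - 1576)) = √(108 - 2169) = √(-2061) = 3*I*√229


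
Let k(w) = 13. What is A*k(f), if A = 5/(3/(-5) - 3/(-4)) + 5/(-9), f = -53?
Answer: 3835/9 ≈ 426.11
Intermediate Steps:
A = 295/9 (A = 5/(3*(-1/5) - 3*(-1/4)) + 5*(-1/9) = 5/(-3/5 + 3/4) - 5/9 = 5/(3/20) - 5/9 = 5*(20/3) - 5/9 = 100/3 - 5/9 = 295/9 ≈ 32.778)
A*k(f) = (295/9)*13 = 3835/9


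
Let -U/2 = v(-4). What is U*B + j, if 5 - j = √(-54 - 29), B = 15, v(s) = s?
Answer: 125 - I*√83 ≈ 125.0 - 9.1104*I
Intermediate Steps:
U = 8 (U = -2*(-4) = 8)
j = 5 - I*√83 (j = 5 - √(-54 - 29) = 5 - √(-83) = 5 - I*√83 ≈ 5.0 - 9.1104*I)
U*B + j = 8*15 + (5 - I*√83) = 120 + (5 - I*√83) = 125 - I*√83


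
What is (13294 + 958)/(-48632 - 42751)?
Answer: -14252/91383 ≈ -0.15596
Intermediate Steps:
(13294 + 958)/(-48632 - 42751) = 14252/(-91383) = 14252*(-1/91383) = -14252/91383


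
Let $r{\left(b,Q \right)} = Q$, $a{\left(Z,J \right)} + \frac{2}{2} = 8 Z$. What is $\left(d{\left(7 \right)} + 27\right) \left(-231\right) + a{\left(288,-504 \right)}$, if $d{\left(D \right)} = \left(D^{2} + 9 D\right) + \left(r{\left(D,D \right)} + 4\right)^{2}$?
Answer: $-57757$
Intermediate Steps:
$a{\left(Z,J \right)} = -1 + 8 Z$
$d{\left(D \right)} = D^{2} + \left(4 + D\right)^{2} + 9 D$ ($d{\left(D \right)} = \left(D^{2} + 9 D\right) + \left(D + 4\right)^{2} = \left(D^{2} + 9 D\right) + \left(4 + D\right)^{2} = D^{2} + \left(4 + D\right)^{2} + 9 D$)
$\left(d{\left(7 \right)} + 27\right) \left(-231\right) + a{\left(288,-504 \right)} = \left(\left(16 + 2 \cdot 7^{2} + 17 \cdot 7\right) + 27\right) \left(-231\right) + \left(-1 + 8 \cdot 288\right) = \left(\left(16 + 2 \cdot 49 + 119\right) + 27\right) \left(-231\right) + \left(-1 + 2304\right) = \left(\left(16 + 98 + 119\right) + 27\right) \left(-231\right) + 2303 = \left(233 + 27\right) \left(-231\right) + 2303 = 260 \left(-231\right) + 2303 = -60060 + 2303 = -57757$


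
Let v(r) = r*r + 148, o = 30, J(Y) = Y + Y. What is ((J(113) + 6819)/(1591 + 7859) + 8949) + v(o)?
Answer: 18895739/1890 ≈ 9997.8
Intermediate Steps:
J(Y) = 2*Y
v(r) = 148 + r² (v(r) = r² + 148 = 148 + r²)
((J(113) + 6819)/(1591 + 7859) + 8949) + v(o) = ((2*113 + 6819)/(1591 + 7859) + 8949) + (148 + 30²) = ((226 + 6819)/9450 + 8949) + (148 + 900) = (7045*(1/9450) + 8949) + 1048 = (1409/1890 + 8949) + 1048 = 16915019/1890 + 1048 = 18895739/1890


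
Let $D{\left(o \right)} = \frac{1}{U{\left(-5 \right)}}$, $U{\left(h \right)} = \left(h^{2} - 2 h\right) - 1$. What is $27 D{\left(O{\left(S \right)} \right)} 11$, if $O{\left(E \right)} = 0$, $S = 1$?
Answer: $\frac{297}{34} \approx 8.7353$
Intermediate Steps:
$U{\left(h \right)} = -1 + h^{2} - 2 h$
$D{\left(o \right)} = \frac{1}{34}$ ($D{\left(o \right)} = \frac{1}{-1 + \left(-5\right)^{2} - -10} = \frac{1}{-1 + 25 + 10} = \frac{1}{34}$)
$27 D{\left(O{\left(S \right)} \right)} 11 = 27 \cdot \frac{1}{34} \cdot 11 = \frac{27}{34} \cdot 11 = \frac{297}{34}$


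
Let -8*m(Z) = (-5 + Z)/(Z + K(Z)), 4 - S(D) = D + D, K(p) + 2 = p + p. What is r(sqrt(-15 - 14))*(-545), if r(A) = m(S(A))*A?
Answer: 545*(sqrt(29) + 58*I)/(16*(3*sqrt(29) + 5*I)) ≈ 44.901 + 108.39*I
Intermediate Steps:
K(p) = -2 + 2*p (K(p) = -2 + (p + p) = -2 + 2*p)
S(D) = 4 - 2*D (S(D) = 4 - (D + D) = 4 - 2*D)
m(Z) = -(-5 + Z)/(8*(-2 + 3*Z)) (m(Z) = -(-5 + Z)/(8*(Z + (-2 + 2*Z))) = -(-5 + Z)/(8*(-2 + 3*Z)))
r(A) = A*(1 + 2*A)/(8*(10 - 6*A)) (r(A) = ((5 - (4 - 2*A))/(8*(-2 + 3*(4 - 2*A))))*A = ((5 + (-4 + 2*A))/(8*(-2 + (12 - 6*A))))*A = ((1 + 2*A)/(8*(10 - 6*A)))*A = A*(1 + 2*A)/(8*(10 - 6*A)))
r(sqrt(-15 - 14))*(-545) = (sqrt(-15 - 14)*(1 + 2*sqrt(-15 - 14))/(16*(5 - 3*sqrt(-15 - 14))))*(-545) = (sqrt(-29)*(1 + 2*sqrt(-29))/(16*(5 - 3*I*sqrt(29))))*(-545) = ((I*sqrt(29))*(1 + 2*(I*sqrt(29)))/(16*(5 - 3*I*sqrt(29))))*(-545) = ((I*sqrt(29))*(1 + 2*I*sqrt(29))/(16*(5 - 3*I*sqrt(29))))*(-545) = (I*sqrt(29)*(1 + 2*I*sqrt(29))/(16*(5 - 3*I*sqrt(29))))*(-545) = -545*I*sqrt(29)*(1 + 2*I*sqrt(29))/(16*(5 - 3*I*sqrt(29)))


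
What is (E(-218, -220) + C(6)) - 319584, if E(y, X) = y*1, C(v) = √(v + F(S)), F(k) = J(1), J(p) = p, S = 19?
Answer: -319802 + √7 ≈ -3.1980e+5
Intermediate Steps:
F(k) = 1
C(v) = √(1 + v) (C(v) = √(v + 1) = √(1 + v))
E(y, X) = y
(E(-218, -220) + C(6)) - 319584 = (-218 + √(1 + 6)) - 319584 = (-218 + √7) - 319584 = -319802 + √7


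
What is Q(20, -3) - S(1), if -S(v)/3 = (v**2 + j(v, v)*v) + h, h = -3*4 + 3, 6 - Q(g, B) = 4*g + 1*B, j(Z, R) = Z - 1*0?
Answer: -92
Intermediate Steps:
j(Z, R) = Z (j(Z, R) = Z + 0 = Z)
Q(g, B) = 6 - B - 4*g (Q(g, B) = 6 - (4*g + 1*B) = 6 - (4*g + B) = 6 - (B + 4*g) = 6 + (-B - 4*g) = 6 - B - 4*g)
h = -9 (h = -12 + 3 = -9)
S(v) = 27 - 6*v**2 (S(v) = -3*((v**2 + v*v) - 9) = -3*((v**2 + v**2) - 9) = -3*(2*v**2 - 9) = -3*(-9 + 2*v**2) = 27 - 6*v**2)
Q(20, -3) - S(1) = (6 - 1*(-3) - 4*20) - (27 - 6*1**2) = (6 + 3 - 80) - (27 - 6*1) = -71 - (27 - 6) = -71 - 1*21 = -71 - 21 = -92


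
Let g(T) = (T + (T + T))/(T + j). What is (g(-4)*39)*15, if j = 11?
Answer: -7020/7 ≈ -1002.9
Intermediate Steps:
g(T) = 3*T/(11 + T) (g(T) = (T + (T + T))/(T + 11) = (T + 2*T)/(11 + T) = (3*T)/(11 + T) = 3*T/(11 + T))
(g(-4)*39)*15 = ((3*(-4)/(11 - 4))*39)*15 = ((3*(-4)/7)*39)*15 = ((3*(-4)*(⅐))*39)*15 = -12/7*39*15 = -468/7*15 = -7020/7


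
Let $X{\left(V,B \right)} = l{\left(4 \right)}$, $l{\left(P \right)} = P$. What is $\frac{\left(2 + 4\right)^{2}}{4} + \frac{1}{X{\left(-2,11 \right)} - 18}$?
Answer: $\frac{125}{14} \approx 8.9286$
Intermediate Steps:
$X{\left(V,B \right)} = 4$
$\frac{\left(2 + 4\right)^{2}}{4} + \frac{1}{X{\left(-2,11 \right)} - 18} = \frac{\left(2 + 4\right)^{2}}{4} + \frac{1}{4 - 18} = \frac{6^{2}}{4} + \frac{1}{4 - 18} = \frac{1}{4} \cdot 36 + \frac{1}{4 - 18} = 9 + \frac{1}{-14} = 9 - \frac{1}{14} = \frac{125}{14}$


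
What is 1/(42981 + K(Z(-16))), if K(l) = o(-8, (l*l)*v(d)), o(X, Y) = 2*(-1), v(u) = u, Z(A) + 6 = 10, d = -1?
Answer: 1/42979 ≈ 2.3267e-5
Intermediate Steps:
Z(A) = 4 (Z(A) = -6 + 10 = 4)
o(X, Y) = -2
K(l) = -2
1/(42981 + K(Z(-16))) = 1/(42981 - 2) = 1/42979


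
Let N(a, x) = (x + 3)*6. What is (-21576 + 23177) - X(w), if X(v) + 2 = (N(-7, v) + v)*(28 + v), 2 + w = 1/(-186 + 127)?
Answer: 5228986/3481 ≈ 1502.2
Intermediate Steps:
N(a, x) = 18 + 6*x (N(a, x) = (3 + x)*6 = 18 + 6*x)
w = -119/59 (w = -2 + 1/(-186 + 127) = -2 + 1/(-59) = -2 - 1/59 = -119/59 ≈ -2.0169)
X(v) = -2 + (18 + 7*v)*(28 + v) (X(v) = -2 + ((18 + 6*v) + v)*(28 + v) = -2 + (18 + 7*v)*(28 + v))
(-21576 + 23177) - X(w) = (-21576 + 23177) - (502 + 7*(-119/59)² + 214*(-119/59)) = 1601 - (502 + 7*(14161/3481) - 25466/59) = 1601 - (502 + 99127/3481 - 25466/59) = 1601 - 1*344095/3481 = 1601 - 344095/3481 = 5228986/3481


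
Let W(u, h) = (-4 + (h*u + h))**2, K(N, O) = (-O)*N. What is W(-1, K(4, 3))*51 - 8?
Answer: 808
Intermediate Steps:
K(N, O) = -N*O
W(u, h) = (-4 + h + h*u)**2 (W(u, h) = (-4 + (h + h*u))**2 = (-4 + h + h*u)**2)
W(-1, K(4, 3))*51 - 8 = (-4 - 1*4*3 - 1*4*3*(-1))**2*51 - 8 = (-4 - 12 - 12*(-1))**2*51 - 8 = (-4 - 12 + 12)**2*51 - 8 = (-4)**2*51 - 8 = 16*51 - 8 = 816 - 8 = 808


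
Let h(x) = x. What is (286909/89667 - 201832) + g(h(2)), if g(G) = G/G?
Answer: -18097293368/89667 ≈ -2.0183e+5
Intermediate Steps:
g(G) = 1
(286909/89667 - 201832) + g(h(2)) = (286909/89667 - 201832) + 1 = -18097383035/89667 + 1 = -18097293368/89667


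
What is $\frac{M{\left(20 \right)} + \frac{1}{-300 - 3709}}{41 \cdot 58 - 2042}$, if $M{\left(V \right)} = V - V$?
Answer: $- \frac{1}{1347024} \approx -7.4238 \cdot 10^{-7}$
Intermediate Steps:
$M{\left(V \right)} = 0$
$\frac{M{\left(20 \right)} + \frac{1}{-300 - 3709}}{41 \cdot 58 - 2042} = \frac{0 + \frac{1}{-300 - 3709}}{41 \cdot 58 - 2042} = \frac{0 + \frac{1}{-4009}}{2378 - 2042} = \frac{0 - \frac{1}{4009}}{336} = \left(- \frac{1}{4009}\right) \frac{1}{336} = - \frac{1}{1347024}$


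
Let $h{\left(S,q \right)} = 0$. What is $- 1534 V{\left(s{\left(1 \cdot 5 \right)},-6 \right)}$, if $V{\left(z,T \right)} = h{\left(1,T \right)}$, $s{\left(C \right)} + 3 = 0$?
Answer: $0$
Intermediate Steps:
$s{\left(C \right)} = -3$ ($s{\left(C \right)} = -3 + 0 = -3$)
$V{\left(z,T \right)} = 0$
$- 1534 V{\left(s{\left(1 \cdot 5 \right)},-6 \right)} = \left(-1534\right) 0 = 0$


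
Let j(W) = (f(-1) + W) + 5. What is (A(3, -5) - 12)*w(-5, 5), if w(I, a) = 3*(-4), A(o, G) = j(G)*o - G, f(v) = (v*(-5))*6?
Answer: -996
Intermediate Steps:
f(v) = -30*v (f(v) = -5*v*6 = -30*v)
j(W) = 35 + W (j(W) = (-30*(-1) + W) + 5 = (30 + W) + 5 = 35 + W)
A(o, G) = -G + o*(35 + G) (A(o, G) = (35 + G)*o - G = o*(35 + G) - G = -G + o*(35 + G))
w(I, a) = -12
(A(3, -5) - 12)*w(-5, 5) = ((-1*(-5) + 3*(35 - 5)) - 12)*(-12) = ((5 + 3*30) - 12)*(-12) = ((5 + 90) - 12)*(-12) = (95 - 12)*(-12) = 83*(-12) = -996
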